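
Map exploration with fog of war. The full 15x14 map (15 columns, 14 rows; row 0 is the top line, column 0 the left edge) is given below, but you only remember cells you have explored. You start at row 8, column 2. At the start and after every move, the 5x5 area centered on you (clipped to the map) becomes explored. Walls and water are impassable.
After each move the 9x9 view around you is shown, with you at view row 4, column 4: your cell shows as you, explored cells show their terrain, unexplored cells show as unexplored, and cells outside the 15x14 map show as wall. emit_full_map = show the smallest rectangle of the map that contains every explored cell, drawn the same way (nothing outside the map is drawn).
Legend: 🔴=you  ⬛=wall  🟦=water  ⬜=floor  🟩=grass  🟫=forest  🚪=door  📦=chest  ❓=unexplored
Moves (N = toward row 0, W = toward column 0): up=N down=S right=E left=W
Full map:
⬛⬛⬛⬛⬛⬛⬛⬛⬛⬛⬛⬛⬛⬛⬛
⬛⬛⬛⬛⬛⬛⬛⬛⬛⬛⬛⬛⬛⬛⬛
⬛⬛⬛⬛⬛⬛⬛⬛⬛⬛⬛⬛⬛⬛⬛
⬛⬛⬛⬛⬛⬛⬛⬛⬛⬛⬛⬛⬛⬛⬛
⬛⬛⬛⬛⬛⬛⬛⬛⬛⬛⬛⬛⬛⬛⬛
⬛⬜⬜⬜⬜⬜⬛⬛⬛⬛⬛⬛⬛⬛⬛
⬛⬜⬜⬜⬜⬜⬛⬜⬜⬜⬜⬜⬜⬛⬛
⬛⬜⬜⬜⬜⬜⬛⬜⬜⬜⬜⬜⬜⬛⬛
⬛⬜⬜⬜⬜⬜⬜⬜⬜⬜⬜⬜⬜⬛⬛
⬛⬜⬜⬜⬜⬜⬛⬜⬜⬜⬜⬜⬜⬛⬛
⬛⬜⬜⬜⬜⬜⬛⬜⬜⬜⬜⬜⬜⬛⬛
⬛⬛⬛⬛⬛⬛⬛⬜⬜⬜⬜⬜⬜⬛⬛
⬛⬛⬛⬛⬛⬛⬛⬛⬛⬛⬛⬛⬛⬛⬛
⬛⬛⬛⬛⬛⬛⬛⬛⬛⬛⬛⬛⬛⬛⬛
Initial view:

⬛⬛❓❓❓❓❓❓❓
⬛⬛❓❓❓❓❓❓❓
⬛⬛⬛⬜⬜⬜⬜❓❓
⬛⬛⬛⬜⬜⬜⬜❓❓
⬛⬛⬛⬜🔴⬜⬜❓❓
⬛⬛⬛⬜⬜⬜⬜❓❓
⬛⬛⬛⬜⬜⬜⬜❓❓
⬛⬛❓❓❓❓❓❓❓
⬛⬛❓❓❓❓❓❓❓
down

⬛⬛❓❓❓❓❓❓❓
⬛⬛⬛⬜⬜⬜⬜❓❓
⬛⬛⬛⬜⬜⬜⬜❓❓
⬛⬛⬛⬜⬜⬜⬜❓❓
⬛⬛⬛⬜🔴⬜⬜❓❓
⬛⬛⬛⬜⬜⬜⬜❓❓
⬛⬛⬛⬛⬛⬛⬛❓❓
⬛⬛❓❓❓❓❓❓❓
⬛⬛❓❓❓❓❓❓❓

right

⬛❓❓❓❓❓❓❓❓
⬛⬛⬜⬜⬜⬜❓❓❓
⬛⬛⬜⬜⬜⬜⬜❓❓
⬛⬛⬜⬜⬜⬜⬜❓❓
⬛⬛⬜⬜🔴⬜⬜❓❓
⬛⬛⬜⬜⬜⬜⬜❓❓
⬛⬛⬛⬛⬛⬛⬛❓❓
⬛❓❓❓❓❓❓❓❓
⬛❓❓❓❓❓❓❓❓

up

⬛❓❓❓❓❓❓❓❓
⬛❓❓❓❓❓❓❓❓
⬛⬛⬜⬜⬜⬜⬜❓❓
⬛⬛⬜⬜⬜⬜⬜❓❓
⬛⬛⬜⬜🔴⬜⬜❓❓
⬛⬛⬜⬜⬜⬜⬜❓❓
⬛⬛⬜⬜⬜⬜⬜❓❓
⬛⬛⬛⬛⬛⬛⬛❓❓
⬛❓❓❓❓❓❓❓❓

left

⬛⬛❓❓❓❓❓❓❓
⬛⬛❓❓❓❓❓❓❓
⬛⬛⬛⬜⬜⬜⬜⬜❓
⬛⬛⬛⬜⬜⬜⬜⬜❓
⬛⬛⬛⬜🔴⬜⬜⬜❓
⬛⬛⬛⬜⬜⬜⬜⬜❓
⬛⬛⬛⬜⬜⬜⬜⬜❓
⬛⬛⬛⬛⬛⬛⬛⬛❓
⬛⬛❓❓❓❓❓❓❓

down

⬛⬛❓❓❓❓❓❓❓
⬛⬛⬛⬜⬜⬜⬜⬜❓
⬛⬛⬛⬜⬜⬜⬜⬜❓
⬛⬛⬛⬜⬜⬜⬜⬜❓
⬛⬛⬛⬜🔴⬜⬜⬜❓
⬛⬛⬛⬜⬜⬜⬜⬜❓
⬛⬛⬛⬛⬛⬛⬛⬛❓
⬛⬛❓❓❓❓❓❓❓
⬛⬛❓❓❓❓❓❓❓

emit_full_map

⬛⬜⬜⬜⬜⬜
⬛⬜⬜⬜⬜⬜
⬛⬜⬜⬜⬜⬜
⬛⬜🔴⬜⬜⬜
⬛⬜⬜⬜⬜⬜
⬛⬛⬛⬛⬛⬛

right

⬛❓❓❓❓❓❓❓❓
⬛⬛⬜⬜⬜⬜⬜❓❓
⬛⬛⬜⬜⬜⬜⬜❓❓
⬛⬛⬜⬜⬜⬜⬜❓❓
⬛⬛⬜⬜🔴⬜⬜❓❓
⬛⬛⬜⬜⬜⬜⬜❓❓
⬛⬛⬛⬛⬛⬛⬛❓❓
⬛❓❓❓❓❓❓❓❓
⬛❓❓❓❓❓❓❓❓

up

⬛❓❓❓❓❓❓❓❓
⬛❓❓❓❓❓❓❓❓
⬛⬛⬜⬜⬜⬜⬜❓❓
⬛⬛⬜⬜⬜⬜⬜❓❓
⬛⬛⬜⬜🔴⬜⬜❓❓
⬛⬛⬜⬜⬜⬜⬜❓❓
⬛⬛⬜⬜⬜⬜⬜❓❓
⬛⬛⬛⬛⬛⬛⬛❓❓
⬛❓❓❓❓❓❓❓❓

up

⬛❓❓❓❓❓❓❓❓
⬛❓❓❓❓❓❓❓❓
⬛❓⬜⬜⬜⬜⬜❓❓
⬛⬛⬜⬜⬜⬜⬜❓❓
⬛⬛⬜⬜🔴⬜⬜❓❓
⬛⬛⬜⬜⬜⬜⬜❓❓
⬛⬛⬜⬜⬜⬜⬜❓❓
⬛⬛⬜⬜⬜⬜⬜❓❓
⬛⬛⬛⬛⬛⬛⬛❓❓

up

⬛❓❓❓❓❓❓❓❓
⬛❓❓❓❓❓❓❓❓
⬛❓⬛⬛⬛⬛⬛❓❓
⬛❓⬜⬜⬜⬜⬜❓❓
⬛⬛⬜⬜🔴⬜⬜❓❓
⬛⬛⬜⬜⬜⬜⬜❓❓
⬛⬛⬜⬜⬜⬜⬜❓❓
⬛⬛⬜⬜⬜⬜⬜❓❓
⬛⬛⬜⬜⬜⬜⬜❓❓

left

⬛⬛❓❓❓❓❓❓❓
⬛⬛❓❓❓❓❓❓❓
⬛⬛⬛⬛⬛⬛⬛⬛❓
⬛⬛⬛⬜⬜⬜⬜⬜❓
⬛⬛⬛⬜🔴⬜⬜⬜❓
⬛⬛⬛⬜⬜⬜⬜⬜❓
⬛⬛⬛⬜⬜⬜⬜⬜❓
⬛⬛⬛⬜⬜⬜⬜⬜❓
⬛⬛⬛⬜⬜⬜⬜⬜❓

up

⬛⬛❓❓❓❓❓❓❓
⬛⬛❓❓❓❓❓❓❓
⬛⬛⬛⬛⬛⬛⬛❓❓
⬛⬛⬛⬛⬛⬛⬛⬛❓
⬛⬛⬛⬜🔴⬜⬜⬜❓
⬛⬛⬛⬜⬜⬜⬜⬜❓
⬛⬛⬛⬜⬜⬜⬜⬜❓
⬛⬛⬛⬜⬜⬜⬜⬜❓
⬛⬛⬛⬜⬜⬜⬜⬜❓

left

⬛⬛⬛❓❓❓❓❓❓
⬛⬛⬛❓❓❓❓❓❓
⬛⬛⬛⬛⬛⬛⬛⬛❓
⬛⬛⬛⬛⬛⬛⬛⬛⬛
⬛⬛⬛⬛🔴⬜⬜⬜⬜
⬛⬛⬛⬛⬜⬜⬜⬜⬜
⬛⬛⬛⬛⬜⬜⬜⬜⬜
⬛⬛⬛⬛⬜⬜⬜⬜⬜
⬛⬛⬛⬛⬜⬜⬜⬜⬜

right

⬛⬛❓❓❓❓❓❓❓
⬛⬛❓❓❓❓❓❓❓
⬛⬛⬛⬛⬛⬛⬛❓❓
⬛⬛⬛⬛⬛⬛⬛⬛❓
⬛⬛⬛⬜🔴⬜⬜⬜❓
⬛⬛⬛⬜⬜⬜⬜⬜❓
⬛⬛⬛⬜⬜⬜⬜⬜❓
⬛⬛⬛⬜⬜⬜⬜⬜❓
⬛⬛⬛⬜⬜⬜⬜⬜❓

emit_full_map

⬛⬛⬛⬛⬛❓
⬛⬛⬛⬛⬛⬛
⬛⬜🔴⬜⬜⬜
⬛⬜⬜⬜⬜⬜
⬛⬜⬜⬜⬜⬜
⬛⬜⬜⬜⬜⬜
⬛⬜⬜⬜⬜⬜
⬛⬜⬜⬜⬜⬜
⬛⬛⬛⬛⬛⬛

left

⬛⬛⬛❓❓❓❓❓❓
⬛⬛⬛❓❓❓❓❓❓
⬛⬛⬛⬛⬛⬛⬛⬛❓
⬛⬛⬛⬛⬛⬛⬛⬛⬛
⬛⬛⬛⬛🔴⬜⬜⬜⬜
⬛⬛⬛⬛⬜⬜⬜⬜⬜
⬛⬛⬛⬛⬜⬜⬜⬜⬜
⬛⬛⬛⬛⬜⬜⬜⬜⬜
⬛⬛⬛⬛⬜⬜⬜⬜⬜


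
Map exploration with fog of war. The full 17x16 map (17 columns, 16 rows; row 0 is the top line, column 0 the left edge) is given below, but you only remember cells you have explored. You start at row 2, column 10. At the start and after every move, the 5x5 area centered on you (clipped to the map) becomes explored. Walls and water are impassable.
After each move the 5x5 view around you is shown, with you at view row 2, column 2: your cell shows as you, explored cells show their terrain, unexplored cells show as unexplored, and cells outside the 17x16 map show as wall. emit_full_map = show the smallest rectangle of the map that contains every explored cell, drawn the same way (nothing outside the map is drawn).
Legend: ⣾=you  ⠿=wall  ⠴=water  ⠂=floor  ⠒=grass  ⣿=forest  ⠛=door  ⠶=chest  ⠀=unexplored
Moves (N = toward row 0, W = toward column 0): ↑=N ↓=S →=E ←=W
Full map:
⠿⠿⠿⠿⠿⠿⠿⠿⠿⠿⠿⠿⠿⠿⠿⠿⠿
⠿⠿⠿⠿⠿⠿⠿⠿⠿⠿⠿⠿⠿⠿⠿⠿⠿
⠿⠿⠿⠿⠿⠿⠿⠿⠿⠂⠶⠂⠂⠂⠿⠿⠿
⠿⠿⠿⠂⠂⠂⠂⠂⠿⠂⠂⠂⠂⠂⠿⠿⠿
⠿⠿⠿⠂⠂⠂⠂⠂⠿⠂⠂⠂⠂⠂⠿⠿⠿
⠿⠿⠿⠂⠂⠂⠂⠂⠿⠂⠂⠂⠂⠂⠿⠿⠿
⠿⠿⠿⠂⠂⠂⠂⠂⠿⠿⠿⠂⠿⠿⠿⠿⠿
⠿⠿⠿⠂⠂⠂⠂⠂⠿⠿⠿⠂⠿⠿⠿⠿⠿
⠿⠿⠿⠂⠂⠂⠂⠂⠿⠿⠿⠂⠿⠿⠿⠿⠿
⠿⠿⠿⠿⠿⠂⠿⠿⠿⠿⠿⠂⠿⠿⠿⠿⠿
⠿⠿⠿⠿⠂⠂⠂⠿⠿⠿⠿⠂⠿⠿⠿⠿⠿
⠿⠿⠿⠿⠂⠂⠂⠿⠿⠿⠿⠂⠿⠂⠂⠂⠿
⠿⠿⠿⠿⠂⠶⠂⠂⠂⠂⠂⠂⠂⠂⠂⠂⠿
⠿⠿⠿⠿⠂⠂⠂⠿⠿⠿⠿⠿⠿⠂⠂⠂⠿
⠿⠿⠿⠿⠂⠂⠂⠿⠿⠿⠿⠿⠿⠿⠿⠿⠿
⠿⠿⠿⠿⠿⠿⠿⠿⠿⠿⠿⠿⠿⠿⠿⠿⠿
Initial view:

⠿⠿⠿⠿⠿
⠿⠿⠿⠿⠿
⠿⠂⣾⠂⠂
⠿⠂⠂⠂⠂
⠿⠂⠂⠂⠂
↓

⠿⠿⠿⠿⠿
⠿⠂⠶⠂⠂
⠿⠂⣾⠂⠂
⠿⠂⠂⠂⠂
⠿⠂⠂⠂⠂

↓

⠿⠂⠶⠂⠂
⠿⠂⠂⠂⠂
⠿⠂⣾⠂⠂
⠿⠂⠂⠂⠂
⠿⠿⠿⠂⠿

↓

⠿⠂⠂⠂⠂
⠿⠂⠂⠂⠂
⠿⠂⣾⠂⠂
⠿⠿⠿⠂⠿
⠿⠿⠿⠂⠿

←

⠂⠿⠂⠂⠂
⠂⠿⠂⠂⠂
⠂⠿⣾⠂⠂
⠂⠿⠿⠿⠂
⠂⠿⠿⠿⠂

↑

⠿⠿⠂⠶⠂
⠂⠿⠂⠂⠂
⠂⠿⣾⠂⠂
⠂⠿⠂⠂⠂
⠂⠿⠿⠿⠂

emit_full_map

⠀⠿⠿⠿⠿⠿
⠀⠿⠿⠿⠿⠿
⠿⠿⠂⠶⠂⠂
⠂⠿⠂⠂⠂⠂
⠂⠿⣾⠂⠂⠂
⠂⠿⠂⠂⠂⠂
⠂⠿⠿⠿⠂⠿
⠂⠿⠿⠿⠂⠿

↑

⠿⠿⠿⠿⠿
⠿⠿⠂⠶⠂
⠂⠿⣾⠂⠂
⠂⠿⠂⠂⠂
⠂⠿⠂⠂⠂

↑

⠿⠿⠿⠿⠿
⠿⠿⠿⠿⠿
⠿⠿⣾⠶⠂
⠂⠿⠂⠂⠂
⠂⠿⠂⠂⠂

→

⠿⠿⠿⠿⠿
⠿⠿⠿⠿⠿
⠿⠂⣾⠂⠂
⠿⠂⠂⠂⠂
⠿⠂⠂⠂⠂

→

⠿⠿⠿⠿⠿
⠿⠿⠿⠿⠿
⠂⠶⣾⠂⠂
⠂⠂⠂⠂⠂
⠂⠂⠂⠂⠂

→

⠿⠿⠿⠿⠿
⠿⠿⠿⠿⠿
⠶⠂⣾⠂⠿
⠂⠂⠂⠂⠿
⠂⠂⠂⠂⠿

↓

⠿⠿⠿⠿⠿
⠶⠂⠂⠂⠿
⠂⠂⣾⠂⠿
⠂⠂⠂⠂⠿
⠂⠂⠂⠂⠿

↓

⠶⠂⠂⠂⠿
⠂⠂⠂⠂⠿
⠂⠂⣾⠂⠿
⠂⠂⠂⠂⠿
⠿⠂⠿⠿⠿

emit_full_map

⠿⠿⠿⠿⠿⠿⠿⠿
⠿⠿⠿⠿⠿⠿⠿⠿
⠿⠿⠂⠶⠂⠂⠂⠿
⠂⠿⠂⠂⠂⠂⠂⠿
⠂⠿⠂⠂⠂⣾⠂⠿
⠂⠿⠂⠂⠂⠂⠂⠿
⠂⠿⠿⠿⠂⠿⠿⠿
⠂⠿⠿⠿⠂⠿⠀⠀


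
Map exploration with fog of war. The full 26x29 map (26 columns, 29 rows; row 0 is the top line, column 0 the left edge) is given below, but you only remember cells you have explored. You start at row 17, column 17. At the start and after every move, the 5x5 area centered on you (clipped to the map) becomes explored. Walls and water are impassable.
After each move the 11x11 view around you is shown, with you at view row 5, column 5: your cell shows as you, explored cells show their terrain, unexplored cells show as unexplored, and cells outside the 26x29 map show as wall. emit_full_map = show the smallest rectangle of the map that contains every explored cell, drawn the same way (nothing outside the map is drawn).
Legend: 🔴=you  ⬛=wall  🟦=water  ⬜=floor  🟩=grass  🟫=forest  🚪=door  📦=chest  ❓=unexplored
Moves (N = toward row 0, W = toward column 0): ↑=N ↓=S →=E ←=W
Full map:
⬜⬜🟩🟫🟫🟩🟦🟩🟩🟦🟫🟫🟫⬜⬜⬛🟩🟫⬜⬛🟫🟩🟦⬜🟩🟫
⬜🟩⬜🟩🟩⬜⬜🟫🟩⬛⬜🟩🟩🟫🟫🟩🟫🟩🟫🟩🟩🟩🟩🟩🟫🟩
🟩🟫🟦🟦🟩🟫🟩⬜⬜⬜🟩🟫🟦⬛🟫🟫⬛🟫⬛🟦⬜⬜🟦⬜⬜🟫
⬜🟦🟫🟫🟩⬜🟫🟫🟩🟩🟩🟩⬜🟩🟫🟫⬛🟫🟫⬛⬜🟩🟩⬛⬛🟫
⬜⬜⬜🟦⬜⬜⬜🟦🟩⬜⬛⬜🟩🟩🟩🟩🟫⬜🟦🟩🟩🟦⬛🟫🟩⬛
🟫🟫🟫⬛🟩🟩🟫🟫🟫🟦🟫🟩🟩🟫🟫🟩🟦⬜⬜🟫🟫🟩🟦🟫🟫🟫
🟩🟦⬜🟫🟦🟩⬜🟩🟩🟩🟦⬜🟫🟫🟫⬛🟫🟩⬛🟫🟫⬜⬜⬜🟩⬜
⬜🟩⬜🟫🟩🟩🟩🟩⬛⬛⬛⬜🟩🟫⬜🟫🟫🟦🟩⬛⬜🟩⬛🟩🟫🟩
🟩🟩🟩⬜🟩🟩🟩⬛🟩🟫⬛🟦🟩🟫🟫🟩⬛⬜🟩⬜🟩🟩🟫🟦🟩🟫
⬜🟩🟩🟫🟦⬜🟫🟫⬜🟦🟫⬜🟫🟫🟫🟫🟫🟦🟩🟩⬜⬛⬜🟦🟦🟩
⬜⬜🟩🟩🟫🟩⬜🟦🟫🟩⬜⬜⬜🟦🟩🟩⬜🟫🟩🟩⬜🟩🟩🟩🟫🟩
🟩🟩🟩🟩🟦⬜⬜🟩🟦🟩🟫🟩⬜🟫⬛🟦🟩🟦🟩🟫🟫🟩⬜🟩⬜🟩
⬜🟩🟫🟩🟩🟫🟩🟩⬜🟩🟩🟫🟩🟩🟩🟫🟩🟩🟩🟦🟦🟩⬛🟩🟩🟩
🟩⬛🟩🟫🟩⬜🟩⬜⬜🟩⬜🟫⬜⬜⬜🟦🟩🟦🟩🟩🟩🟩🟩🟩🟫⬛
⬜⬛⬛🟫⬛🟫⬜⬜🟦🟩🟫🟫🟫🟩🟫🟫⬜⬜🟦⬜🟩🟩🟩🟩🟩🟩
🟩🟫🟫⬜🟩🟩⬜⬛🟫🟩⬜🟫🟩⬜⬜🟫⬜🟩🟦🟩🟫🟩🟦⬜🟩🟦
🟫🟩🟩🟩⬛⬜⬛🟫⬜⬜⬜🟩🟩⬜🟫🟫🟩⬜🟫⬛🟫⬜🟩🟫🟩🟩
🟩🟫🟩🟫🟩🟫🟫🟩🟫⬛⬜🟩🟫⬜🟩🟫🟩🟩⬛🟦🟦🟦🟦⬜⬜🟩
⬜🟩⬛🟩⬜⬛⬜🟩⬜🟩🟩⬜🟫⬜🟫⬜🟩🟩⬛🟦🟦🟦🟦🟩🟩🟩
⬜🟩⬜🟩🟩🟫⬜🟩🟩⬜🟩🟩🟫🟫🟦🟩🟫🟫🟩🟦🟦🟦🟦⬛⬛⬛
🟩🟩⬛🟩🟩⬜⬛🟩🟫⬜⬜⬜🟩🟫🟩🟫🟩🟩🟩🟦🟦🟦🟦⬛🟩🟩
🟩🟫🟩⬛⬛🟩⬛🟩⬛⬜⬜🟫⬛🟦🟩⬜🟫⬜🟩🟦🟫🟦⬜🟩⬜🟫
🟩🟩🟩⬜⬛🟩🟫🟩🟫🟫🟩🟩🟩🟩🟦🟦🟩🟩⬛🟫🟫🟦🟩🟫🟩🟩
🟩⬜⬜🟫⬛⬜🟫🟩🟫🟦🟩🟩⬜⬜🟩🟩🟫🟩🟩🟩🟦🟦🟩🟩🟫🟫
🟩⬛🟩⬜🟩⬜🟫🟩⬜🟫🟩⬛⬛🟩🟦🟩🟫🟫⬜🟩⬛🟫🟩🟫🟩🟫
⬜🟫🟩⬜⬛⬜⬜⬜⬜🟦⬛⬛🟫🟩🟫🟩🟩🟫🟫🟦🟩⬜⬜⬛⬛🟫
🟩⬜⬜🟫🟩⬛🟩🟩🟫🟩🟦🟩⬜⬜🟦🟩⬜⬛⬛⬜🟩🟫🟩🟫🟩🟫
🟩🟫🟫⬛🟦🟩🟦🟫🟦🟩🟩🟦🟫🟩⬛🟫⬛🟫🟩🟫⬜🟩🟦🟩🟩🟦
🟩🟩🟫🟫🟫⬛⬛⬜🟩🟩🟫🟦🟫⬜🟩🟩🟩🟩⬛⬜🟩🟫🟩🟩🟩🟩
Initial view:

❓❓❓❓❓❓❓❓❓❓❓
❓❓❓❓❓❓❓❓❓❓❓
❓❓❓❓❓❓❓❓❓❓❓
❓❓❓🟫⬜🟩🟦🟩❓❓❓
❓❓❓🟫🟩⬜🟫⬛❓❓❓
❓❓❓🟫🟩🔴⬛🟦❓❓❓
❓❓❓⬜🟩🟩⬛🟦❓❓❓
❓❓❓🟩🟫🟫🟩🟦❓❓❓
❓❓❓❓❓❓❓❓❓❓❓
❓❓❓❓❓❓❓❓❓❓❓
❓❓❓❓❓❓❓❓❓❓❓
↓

❓❓❓❓❓❓❓❓❓❓❓
❓❓❓❓❓❓❓❓❓❓❓
❓❓❓🟫⬜🟩🟦🟩❓❓❓
❓❓❓🟫🟩⬜🟫⬛❓❓❓
❓❓❓🟫🟩🟩⬛🟦❓❓❓
❓❓❓⬜🟩🔴⬛🟦❓❓❓
❓❓❓🟩🟫🟫🟩🟦❓❓❓
❓❓❓🟫🟩🟩🟩🟦❓❓❓
❓❓❓❓❓❓❓❓❓❓❓
❓❓❓❓❓❓❓❓❓❓❓
❓❓❓❓❓❓❓❓❓❓❓

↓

❓❓❓❓❓❓❓❓❓❓❓
❓❓❓🟫⬜🟩🟦🟩❓❓❓
❓❓❓🟫🟩⬜🟫⬛❓❓❓
❓❓❓🟫🟩🟩⬛🟦❓❓❓
❓❓❓⬜🟩🟩⬛🟦❓❓❓
❓❓❓🟩🟫🔴🟩🟦❓❓❓
❓❓❓🟫🟩🟩🟩🟦❓❓❓
❓❓❓⬜🟫⬜🟩🟦❓❓❓
❓❓❓❓❓❓❓❓❓❓❓
❓❓❓❓❓❓❓❓❓❓❓
❓❓❓❓❓❓❓❓❓❓❓

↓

❓❓❓🟫⬜🟩🟦🟩❓❓❓
❓❓❓🟫🟩⬜🟫⬛❓❓❓
❓❓❓🟫🟩🟩⬛🟦❓❓❓
❓❓❓⬜🟩🟩⬛🟦❓❓❓
❓❓❓🟩🟫🟫🟩🟦❓❓❓
❓❓❓🟫🟩🔴🟩🟦❓❓❓
❓❓❓⬜🟫⬜🟩🟦❓❓❓
❓❓❓🟦🟩🟩⬛🟫❓❓❓
❓❓❓❓❓❓❓❓❓❓❓
❓❓❓❓❓❓❓❓❓❓❓
❓❓❓❓❓❓❓❓❓❓❓

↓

❓❓❓🟫🟩⬜🟫⬛❓❓❓
❓❓❓🟫🟩🟩⬛🟦❓❓❓
❓❓❓⬜🟩🟩⬛🟦❓❓❓
❓❓❓🟩🟫🟫🟩🟦❓❓❓
❓❓❓🟫🟩🟩🟩🟦❓❓❓
❓❓❓⬜🟫🔴🟩🟦❓❓❓
❓❓❓🟦🟩🟩⬛🟫❓❓❓
❓❓❓🟩🟫🟩🟩🟩❓❓❓
❓❓❓❓❓❓❓❓❓❓❓
❓❓❓❓❓❓❓❓❓❓❓
❓❓❓❓❓❓❓❓❓❓❓

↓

❓❓❓🟫🟩🟩⬛🟦❓❓❓
❓❓❓⬜🟩🟩⬛🟦❓❓❓
❓❓❓🟩🟫🟫🟩🟦❓❓❓
❓❓❓🟫🟩🟩🟩🟦❓❓❓
❓❓❓⬜🟫⬜🟩🟦❓❓❓
❓❓❓🟦🟩🔴⬛🟫❓❓❓
❓❓❓🟩🟫🟩🟩🟩❓❓❓
❓❓❓🟩🟫🟫⬜🟩❓❓❓
❓❓❓❓❓❓❓❓❓❓❓
❓❓❓❓❓❓❓❓❓❓❓
❓❓❓❓❓❓❓❓❓❓❓

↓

❓❓❓⬜🟩🟩⬛🟦❓❓❓
❓❓❓🟩🟫🟫🟩🟦❓❓❓
❓❓❓🟫🟩🟩🟩🟦❓❓❓
❓❓❓⬜🟫⬜🟩🟦❓❓❓
❓❓❓🟦🟩🟩⬛🟫❓❓❓
❓❓❓🟩🟫🔴🟩🟩❓❓❓
❓❓❓🟩🟫🟫⬜🟩❓❓❓
❓❓❓🟩🟩🟫🟫🟦❓❓❓
❓❓❓❓❓❓❓❓❓❓❓
❓❓❓❓❓❓❓❓❓❓❓
❓❓❓❓❓❓❓❓❓❓❓

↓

❓❓❓🟩🟫🟫🟩🟦❓❓❓
❓❓❓🟫🟩🟩🟩🟦❓❓❓
❓❓❓⬜🟫⬜🟩🟦❓❓❓
❓❓❓🟦🟩🟩⬛🟫❓❓❓
❓❓❓🟩🟫🟩🟩🟩❓❓❓
❓❓❓🟩🟫🔴⬜🟩❓❓❓
❓❓❓🟩🟩🟫🟫🟦❓❓❓
❓❓❓🟩⬜⬛⬛⬜❓❓❓
❓❓❓❓❓❓❓❓❓❓❓
❓❓❓❓❓❓❓❓❓❓❓
⬛⬛⬛⬛⬛⬛⬛⬛⬛⬛⬛

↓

❓❓❓🟫🟩🟩🟩🟦❓❓❓
❓❓❓⬜🟫⬜🟩🟦❓❓❓
❓❓❓🟦🟩🟩⬛🟫❓❓❓
❓❓❓🟩🟫🟩🟩🟩❓❓❓
❓❓❓🟩🟫🟫⬜🟩❓❓❓
❓❓❓🟩🟩🔴🟫🟦❓❓❓
❓❓❓🟩⬜⬛⬛⬜❓❓❓
❓❓❓🟫⬛🟫🟩🟫❓❓❓
❓❓❓❓❓❓❓❓❓❓❓
⬛⬛⬛⬛⬛⬛⬛⬛⬛⬛⬛
⬛⬛⬛⬛⬛⬛⬛⬛⬛⬛⬛

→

❓❓🟫🟩🟩🟩🟦❓❓❓❓
❓❓⬜🟫⬜🟩🟦❓❓❓❓
❓❓🟦🟩🟩⬛🟫❓❓❓❓
❓❓🟩🟫🟩🟩🟩🟦❓❓❓
❓❓🟩🟫🟫⬜🟩⬛❓❓❓
❓❓🟩🟩🟫🔴🟦🟩❓❓❓
❓❓🟩⬜⬛⬛⬜🟩❓❓❓
❓❓🟫⬛🟫🟩🟫⬜❓❓❓
❓❓❓❓❓❓❓❓❓❓❓
⬛⬛⬛⬛⬛⬛⬛⬛⬛⬛⬛
⬛⬛⬛⬛⬛⬛⬛⬛⬛⬛⬛

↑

❓❓🟩🟫🟫🟩🟦❓❓❓❓
❓❓🟫🟩🟩🟩🟦❓❓❓❓
❓❓⬜🟫⬜🟩🟦❓❓❓❓
❓❓🟦🟩🟩⬛🟫🟫❓❓❓
❓❓🟩🟫🟩🟩🟩🟦❓❓❓
❓❓🟩🟫🟫🔴🟩⬛❓❓❓
❓❓🟩🟩🟫🟫🟦🟩❓❓❓
❓❓🟩⬜⬛⬛⬜🟩❓❓❓
❓❓🟫⬛🟫🟩🟫⬜❓❓❓
❓❓❓❓❓❓❓❓❓❓❓
⬛⬛⬛⬛⬛⬛⬛⬛⬛⬛⬛

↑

❓❓⬜🟩🟩⬛🟦❓❓❓❓
❓❓🟩🟫🟫🟩🟦❓❓❓❓
❓❓🟫🟩🟩🟩🟦❓❓❓❓
❓❓⬜🟫⬜🟩🟦🟫❓❓❓
❓❓🟦🟩🟩⬛🟫🟫❓❓❓
❓❓🟩🟫🟩🔴🟩🟦❓❓❓
❓❓🟩🟫🟫⬜🟩⬛❓❓❓
❓❓🟩🟩🟫🟫🟦🟩❓❓❓
❓❓🟩⬜⬛⬛⬜🟩❓❓❓
❓❓🟫⬛🟫🟩🟫⬜❓❓❓
❓❓❓❓❓❓❓❓❓❓❓

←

❓❓❓⬜🟩🟩⬛🟦❓❓❓
❓❓❓🟩🟫🟫🟩🟦❓❓❓
❓❓❓🟫🟩🟩🟩🟦❓❓❓
❓❓❓⬜🟫⬜🟩🟦🟫❓❓
❓❓❓🟦🟩🟩⬛🟫🟫❓❓
❓❓❓🟩🟫🔴🟩🟩🟦❓❓
❓❓❓🟩🟫🟫⬜🟩⬛❓❓
❓❓❓🟩🟩🟫🟫🟦🟩❓❓
❓❓❓🟩⬜⬛⬛⬜🟩❓❓
❓❓❓🟫⬛🟫🟩🟫⬜❓❓
❓❓❓❓❓❓❓❓❓❓❓

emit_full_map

🟫⬜🟩🟦🟩❓
🟫🟩⬜🟫⬛❓
🟫🟩🟩⬛🟦❓
⬜🟩🟩⬛🟦❓
🟩🟫🟫🟩🟦❓
🟫🟩🟩🟩🟦❓
⬜🟫⬜🟩🟦🟫
🟦🟩🟩⬛🟫🟫
🟩🟫🔴🟩🟩🟦
🟩🟫🟫⬜🟩⬛
🟩🟩🟫🟫🟦🟩
🟩⬜⬛⬛⬜🟩
🟫⬛🟫🟩🟫⬜

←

❓❓❓❓⬜🟩🟩⬛🟦❓❓
❓❓❓❓🟩🟫🟫🟩🟦❓❓
❓❓❓❓🟫🟩🟩🟩🟦❓❓
❓❓❓🟩⬜🟫⬜🟩🟦🟫❓
❓❓❓🟦🟦🟩🟩⬛🟫🟫❓
❓❓❓🟩🟩🔴🟩🟩🟩🟦❓
❓❓❓🟦🟩🟫🟫⬜🟩⬛❓
❓❓❓🟫🟩🟩🟫🟫🟦🟩❓
❓❓❓❓🟩⬜⬛⬛⬜🟩❓
❓❓❓❓🟫⬛🟫🟩🟫⬜❓
❓❓❓❓❓❓❓❓❓❓❓

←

❓❓❓❓❓⬜🟩🟩⬛🟦❓
❓❓❓❓❓🟩🟫🟫🟩🟦❓
❓❓❓❓❓🟫🟩🟩🟩🟦❓
❓❓❓🟦🟩⬜🟫⬜🟩🟦🟫
❓❓❓🟩🟦🟦🟩🟩⬛🟫🟫
❓❓❓⬜🟩🔴🟫🟩🟩🟩🟦
❓❓❓🟩🟦🟩🟫🟫⬜🟩⬛
❓❓❓🟩🟫🟩🟩🟫🟫🟦🟩
❓❓❓❓❓🟩⬜⬛⬛⬜🟩
❓❓❓❓❓🟫⬛🟫🟩🟫⬜
❓❓❓❓❓❓❓❓❓❓❓

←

❓❓❓❓❓❓⬜🟩🟩⬛🟦
❓❓❓❓❓❓🟩🟫🟫🟩🟦
❓❓❓❓❓❓🟫🟩🟩🟩🟦
❓❓❓⬛🟦🟩⬜🟫⬜🟩🟦
❓❓❓🟩🟩🟦🟦🟩🟩⬛🟫
❓❓❓⬜⬜🔴🟩🟫🟩🟩🟩
❓❓❓⬛🟩🟦🟩🟫🟫⬜🟩
❓❓❓🟫🟩🟫🟩🟩🟫🟫🟦
❓❓❓❓❓❓🟩⬜⬛⬛⬜
❓❓❓❓❓❓🟫⬛🟫🟩🟫
❓❓❓❓❓❓❓❓❓❓❓

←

❓❓❓❓❓❓❓⬜🟩🟩⬛
❓❓❓❓❓❓❓🟩🟫🟫🟩
❓❓❓❓❓❓❓🟫🟩🟩🟩
❓❓❓🟫⬛🟦🟩⬜🟫⬜🟩
❓❓❓🟩🟩🟩🟦🟦🟩🟩⬛
❓❓❓🟩⬜🔴🟩🟩🟫🟩🟩
❓❓❓⬛⬛🟩🟦🟩🟫🟫⬜
❓❓❓⬛🟫🟩🟫🟩🟩🟫🟫
❓❓❓❓❓❓❓🟩⬜⬛⬛
❓❓❓❓❓❓❓🟫⬛🟫🟩
❓❓❓❓❓❓❓❓❓❓❓

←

❓❓❓❓❓❓❓❓⬜🟩🟩
❓❓❓❓❓❓❓❓🟩🟫🟫
❓❓❓❓❓❓❓❓🟫🟩🟩
❓❓❓⬜🟫⬛🟦🟩⬜🟫⬜
❓❓❓🟩🟩🟩🟩🟦🟦🟩🟩
❓❓❓🟩🟩🔴⬜🟩🟩🟫🟩
❓❓❓🟩⬛⬛🟩🟦🟩🟫🟫
❓❓❓⬛⬛🟫🟩🟫🟩🟩🟫
❓❓❓❓❓❓❓❓🟩⬜⬛
❓❓❓❓❓❓❓❓🟫⬛🟫
❓❓❓❓❓❓❓❓❓❓❓

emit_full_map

❓❓❓❓❓🟫⬜🟩🟦🟩❓
❓❓❓❓❓🟫🟩⬜🟫⬛❓
❓❓❓❓❓🟫🟩🟩⬛🟦❓
❓❓❓❓❓⬜🟩🟩⬛🟦❓
❓❓❓❓❓🟩🟫🟫🟩🟦❓
❓❓❓❓❓🟫🟩🟩🟩🟦❓
⬜🟫⬛🟦🟩⬜🟫⬜🟩🟦🟫
🟩🟩🟩🟩🟦🟦🟩🟩⬛🟫🟫
🟩🟩🔴⬜🟩🟩🟫🟩🟩🟩🟦
🟩⬛⬛🟩🟦🟩🟫🟫⬜🟩⬛
⬛⬛🟫🟩🟫🟩🟩🟫🟫🟦🟩
❓❓❓❓❓🟩⬜⬛⬛⬜🟩
❓❓❓❓❓🟫⬛🟫🟩🟫⬜

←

❓❓❓❓❓❓❓❓❓⬜🟩
❓❓❓❓❓❓❓❓❓🟩🟫
❓❓❓❓❓❓❓❓❓🟫🟩
❓❓❓⬜⬜🟫⬛🟦🟩⬜🟫
❓❓❓🟫🟩🟩🟩🟩🟦🟦🟩
❓❓❓🟦🟩🔴⬜⬜🟩🟩🟫
❓❓❓🟫🟩⬛⬛🟩🟦🟩🟫
❓❓❓🟦⬛⬛🟫🟩🟫🟩🟩
❓❓❓❓❓❓❓❓❓🟩⬜
❓❓❓❓❓❓❓❓❓🟫⬛
❓❓❓❓❓❓❓❓❓❓❓

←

❓❓❓❓❓❓❓❓❓❓⬜
❓❓❓❓❓❓❓❓❓❓🟩
❓❓❓❓❓❓❓❓❓❓🟫
❓❓❓⬛⬜⬜🟫⬛🟦🟩⬜
❓❓❓🟫🟫🟩🟩🟩🟩🟦🟦
❓❓❓🟫🟦🔴🟩⬜⬜🟩🟩
❓❓❓⬜🟫🟩⬛⬛🟩🟦🟩
❓❓❓⬜🟦⬛⬛🟫🟩🟫🟩
❓❓❓❓❓❓❓❓❓❓🟩
❓❓❓❓❓❓❓❓❓❓🟫
❓❓❓❓❓❓❓❓❓❓❓

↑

❓❓❓❓❓❓❓❓❓❓🟫
❓❓❓❓❓❓❓❓❓❓⬜
❓❓❓❓❓❓❓❓❓❓🟩
❓❓❓🟫⬜⬜⬜🟩❓❓🟫
❓❓❓⬛⬜⬜🟫⬛🟦🟩⬜
❓❓❓🟫🟫🔴🟩🟩🟩🟦🟦
❓❓❓🟫🟦🟩🟩⬜⬜🟩🟩
❓❓❓⬜🟫🟩⬛⬛🟩🟦🟩
❓❓❓⬜🟦⬛⬛🟫🟩🟫🟩
❓❓❓❓❓❓❓❓❓❓🟩
❓❓❓❓❓❓❓❓❓❓🟫

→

❓❓❓❓❓❓❓❓❓🟫🟩
❓❓❓❓❓❓❓❓❓⬜🟩
❓❓❓❓❓❓❓❓❓🟩🟫
❓❓🟫⬜⬜⬜🟩🟫❓🟫🟩
❓❓⬛⬜⬜🟫⬛🟦🟩⬜🟫
❓❓🟫🟫🟩🔴🟩🟩🟦🟦🟩
❓❓🟫🟦🟩🟩⬜⬜🟩🟩🟫
❓❓⬜🟫🟩⬛⬛🟩🟦🟩🟫
❓❓⬜🟦⬛⬛🟫🟩🟫🟩🟩
❓❓❓❓❓❓❓❓❓🟩⬜
❓❓❓❓❓❓❓❓❓🟫⬛

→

❓❓❓❓❓❓❓❓🟫🟩🟩
❓❓❓❓❓❓❓❓⬜🟩🟩
❓❓❓❓❓❓❓❓🟩🟫🟫
❓🟫⬜⬜⬜🟩🟫🟩🟫🟩🟩
❓⬛⬜⬜🟫⬛🟦🟩⬜🟫⬜
❓🟫🟫🟩🟩🔴🟩🟦🟦🟩🟩
❓🟫🟦🟩🟩⬜⬜🟩🟩🟫🟩
❓⬜🟫🟩⬛⬛🟩🟦🟩🟫🟫
❓⬜🟦⬛⬛🟫🟩🟫🟩🟩🟫
❓❓❓❓❓❓❓❓🟩⬜⬛
❓❓❓❓❓❓❓❓🟫⬛🟫

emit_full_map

❓❓❓❓❓❓❓🟫⬜🟩🟦🟩❓
❓❓❓❓❓❓❓🟫🟩⬜🟫⬛❓
❓❓❓❓❓❓❓🟫🟩🟩⬛🟦❓
❓❓❓❓❓❓❓⬜🟩🟩⬛🟦❓
❓❓❓❓❓❓❓🟩🟫🟫🟩🟦❓
🟫⬜⬜⬜🟩🟫🟩🟫🟩🟩🟩🟦❓
⬛⬜⬜🟫⬛🟦🟩⬜🟫⬜🟩🟦🟫
🟫🟫🟩🟩🔴🟩🟦🟦🟩🟩⬛🟫🟫
🟫🟦🟩🟩⬜⬜🟩🟩🟫🟩🟩🟩🟦
⬜🟫🟩⬛⬛🟩🟦🟩🟫🟫⬜🟩⬛
⬜🟦⬛⬛🟫🟩🟫🟩🟩🟫🟫🟦🟩
❓❓❓❓❓❓❓🟩⬜⬛⬛⬜🟩
❓❓❓❓❓❓❓🟫⬛🟫🟩🟫⬜

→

❓❓❓❓❓❓❓🟫🟩🟩⬛
❓❓❓❓❓❓❓⬜🟩🟩⬛
❓❓❓❓❓❓❓🟩🟫🟫🟩
🟫⬜⬜⬜🟩🟫🟩🟫🟩🟩🟩
⬛⬜⬜🟫⬛🟦🟩⬜🟫⬜🟩
🟫🟫🟩🟩🟩🔴🟦🟦🟩🟩⬛
🟫🟦🟩🟩⬜⬜🟩🟩🟫🟩🟩
⬜🟫🟩⬛⬛🟩🟦🟩🟫🟫⬜
⬜🟦⬛⬛🟫🟩🟫🟩🟩🟫🟫
❓❓❓❓❓❓❓🟩⬜⬛⬛
❓❓❓❓❓❓❓🟫⬛🟫🟩

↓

❓❓❓❓❓❓❓⬜🟩🟩⬛
❓❓❓❓❓❓❓🟩🟫🟫🟩
🟫⬜⬜⬜🟩🟫🟩🟫🟩🟩🟩
⬛⬜⬜🟫⬛🟦🟩⬜🟫⬜🟩
🟫🟫🟩🟩🟩🟩🟦🟦🟩🟩⬛
🟫🟦🟩🟩⬜🔴🟩🟩🟫🟩🟩
⬜🟫🟩⬛⬛🟩🟦🟩🟫🟫⬜
⬜🟦⬛⬛🟫🟩🟫🟩🟩🟫🟫
❓❓❓❓❓❓❓🟩⬜⬛⬛
❓❓❓❓❓❓❓🟫⬛🟫🟩
❓❓❓❓❓❓❓❓❓❓❓

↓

❓❓❓❓❓❓❓🟩🟫🟫🟩
🟫⬜⬜⬜🟩🟫🟩🟫🟩🟩🟩
⬛⬜⬜🟫⬛🟦🟩⬜🟫⬜🟩
🟫🟫🟩🟩🟩🟩🟦🟦🟩🟩⬛
🟫🟦🟩🟩⬜⬜🟩🟩🟫🟩🟩
⬜🟫🟩⬛⬛🔴🟦🟩🟫🟫⬜
⬜🟦⬛⬛🟫🟩🟫🟩🟩🟫🟫
❓❓❓🟩⬜⬜🟦🟩⬜⬛⬛
❓❓❓❓❓❓❓🟫⬛🟫🟩
❓❓❓❓❓❓❓❓❓❓❓
⬛⬛⬛⬛⬛⬛⬛⬛⬛⬛⬛

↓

🟫⬜⬜⬜🟩🟫🟩🟫🟩🟩🟩
⬛⬜⬜🟫⬛🟦🟩⬜🟫⬜🟩
🟫🟫🟩🟩🟩🟩🟦🟦🟩🟩⬛
🟫🟦🟩🟩⬜⬜🟩🟩🟫🟩🟩
⬜🟫🟩⬛⬛🟩🟦🟩🟫🟫⬜
⬜🟦⬛⬛🟫🔴🟫🟩🟩🟫🟫
❓❓❓🟩⬜⬜🟦🟩⬜⬛⬛
❓❓❓🟦🟫🟩⬛🟫⬛🟫🟩
❓❓❓❓❓❓❓❓❓❓❓
⬛⬛⬛⬛⬛⬛⬛⬛⬛⬛⬛
⬛⬛⬛⬛⬛⬛⬛⬛⬛⬛⬛

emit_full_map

❓❓❓❓❓❓❓🟫⬜🟩🟦🟩❓
❓❓❓❓❓❓❓🟫🟩⬜🟫⬛❓
❓❓❓❓❓❓❓🟫🟩🟩⬛🟦❓
❓❓❓❓❓❓❓⬜🟩🟩⬛🟦❓
❓❓❓❓❓❓❓🟩🟫🟫🟩🟦❓
🟫⬜⬜⬜🟩🟫🟩🟫🟩🟩🟩🟦❓
⬛⬜⬜🟫⬛🟦🟩⬜🟫⬜🟩🟦🟫
🟫🟫🟩🟩🟩🟩🟦🟦🟩🟩⬛🟫🟫
🟫🟦🟩🟩⬜⬜🟩🟩🟫🟩🟩🟩🟦
⬜🟫🟩⬛⬛🟩🟦🟩🟫🟫⬜🟩⬛
⬜🟦⬛⬛🟫🔴🟫🟩🟩🟫🟫🟦🟩
❓❓❓🟩⬜⬜🟦🟩⬜⬛⬛⬜🟩
❓❓❓🟦🟫🟩⬛🟫⬛🟫🟩🟫⬜


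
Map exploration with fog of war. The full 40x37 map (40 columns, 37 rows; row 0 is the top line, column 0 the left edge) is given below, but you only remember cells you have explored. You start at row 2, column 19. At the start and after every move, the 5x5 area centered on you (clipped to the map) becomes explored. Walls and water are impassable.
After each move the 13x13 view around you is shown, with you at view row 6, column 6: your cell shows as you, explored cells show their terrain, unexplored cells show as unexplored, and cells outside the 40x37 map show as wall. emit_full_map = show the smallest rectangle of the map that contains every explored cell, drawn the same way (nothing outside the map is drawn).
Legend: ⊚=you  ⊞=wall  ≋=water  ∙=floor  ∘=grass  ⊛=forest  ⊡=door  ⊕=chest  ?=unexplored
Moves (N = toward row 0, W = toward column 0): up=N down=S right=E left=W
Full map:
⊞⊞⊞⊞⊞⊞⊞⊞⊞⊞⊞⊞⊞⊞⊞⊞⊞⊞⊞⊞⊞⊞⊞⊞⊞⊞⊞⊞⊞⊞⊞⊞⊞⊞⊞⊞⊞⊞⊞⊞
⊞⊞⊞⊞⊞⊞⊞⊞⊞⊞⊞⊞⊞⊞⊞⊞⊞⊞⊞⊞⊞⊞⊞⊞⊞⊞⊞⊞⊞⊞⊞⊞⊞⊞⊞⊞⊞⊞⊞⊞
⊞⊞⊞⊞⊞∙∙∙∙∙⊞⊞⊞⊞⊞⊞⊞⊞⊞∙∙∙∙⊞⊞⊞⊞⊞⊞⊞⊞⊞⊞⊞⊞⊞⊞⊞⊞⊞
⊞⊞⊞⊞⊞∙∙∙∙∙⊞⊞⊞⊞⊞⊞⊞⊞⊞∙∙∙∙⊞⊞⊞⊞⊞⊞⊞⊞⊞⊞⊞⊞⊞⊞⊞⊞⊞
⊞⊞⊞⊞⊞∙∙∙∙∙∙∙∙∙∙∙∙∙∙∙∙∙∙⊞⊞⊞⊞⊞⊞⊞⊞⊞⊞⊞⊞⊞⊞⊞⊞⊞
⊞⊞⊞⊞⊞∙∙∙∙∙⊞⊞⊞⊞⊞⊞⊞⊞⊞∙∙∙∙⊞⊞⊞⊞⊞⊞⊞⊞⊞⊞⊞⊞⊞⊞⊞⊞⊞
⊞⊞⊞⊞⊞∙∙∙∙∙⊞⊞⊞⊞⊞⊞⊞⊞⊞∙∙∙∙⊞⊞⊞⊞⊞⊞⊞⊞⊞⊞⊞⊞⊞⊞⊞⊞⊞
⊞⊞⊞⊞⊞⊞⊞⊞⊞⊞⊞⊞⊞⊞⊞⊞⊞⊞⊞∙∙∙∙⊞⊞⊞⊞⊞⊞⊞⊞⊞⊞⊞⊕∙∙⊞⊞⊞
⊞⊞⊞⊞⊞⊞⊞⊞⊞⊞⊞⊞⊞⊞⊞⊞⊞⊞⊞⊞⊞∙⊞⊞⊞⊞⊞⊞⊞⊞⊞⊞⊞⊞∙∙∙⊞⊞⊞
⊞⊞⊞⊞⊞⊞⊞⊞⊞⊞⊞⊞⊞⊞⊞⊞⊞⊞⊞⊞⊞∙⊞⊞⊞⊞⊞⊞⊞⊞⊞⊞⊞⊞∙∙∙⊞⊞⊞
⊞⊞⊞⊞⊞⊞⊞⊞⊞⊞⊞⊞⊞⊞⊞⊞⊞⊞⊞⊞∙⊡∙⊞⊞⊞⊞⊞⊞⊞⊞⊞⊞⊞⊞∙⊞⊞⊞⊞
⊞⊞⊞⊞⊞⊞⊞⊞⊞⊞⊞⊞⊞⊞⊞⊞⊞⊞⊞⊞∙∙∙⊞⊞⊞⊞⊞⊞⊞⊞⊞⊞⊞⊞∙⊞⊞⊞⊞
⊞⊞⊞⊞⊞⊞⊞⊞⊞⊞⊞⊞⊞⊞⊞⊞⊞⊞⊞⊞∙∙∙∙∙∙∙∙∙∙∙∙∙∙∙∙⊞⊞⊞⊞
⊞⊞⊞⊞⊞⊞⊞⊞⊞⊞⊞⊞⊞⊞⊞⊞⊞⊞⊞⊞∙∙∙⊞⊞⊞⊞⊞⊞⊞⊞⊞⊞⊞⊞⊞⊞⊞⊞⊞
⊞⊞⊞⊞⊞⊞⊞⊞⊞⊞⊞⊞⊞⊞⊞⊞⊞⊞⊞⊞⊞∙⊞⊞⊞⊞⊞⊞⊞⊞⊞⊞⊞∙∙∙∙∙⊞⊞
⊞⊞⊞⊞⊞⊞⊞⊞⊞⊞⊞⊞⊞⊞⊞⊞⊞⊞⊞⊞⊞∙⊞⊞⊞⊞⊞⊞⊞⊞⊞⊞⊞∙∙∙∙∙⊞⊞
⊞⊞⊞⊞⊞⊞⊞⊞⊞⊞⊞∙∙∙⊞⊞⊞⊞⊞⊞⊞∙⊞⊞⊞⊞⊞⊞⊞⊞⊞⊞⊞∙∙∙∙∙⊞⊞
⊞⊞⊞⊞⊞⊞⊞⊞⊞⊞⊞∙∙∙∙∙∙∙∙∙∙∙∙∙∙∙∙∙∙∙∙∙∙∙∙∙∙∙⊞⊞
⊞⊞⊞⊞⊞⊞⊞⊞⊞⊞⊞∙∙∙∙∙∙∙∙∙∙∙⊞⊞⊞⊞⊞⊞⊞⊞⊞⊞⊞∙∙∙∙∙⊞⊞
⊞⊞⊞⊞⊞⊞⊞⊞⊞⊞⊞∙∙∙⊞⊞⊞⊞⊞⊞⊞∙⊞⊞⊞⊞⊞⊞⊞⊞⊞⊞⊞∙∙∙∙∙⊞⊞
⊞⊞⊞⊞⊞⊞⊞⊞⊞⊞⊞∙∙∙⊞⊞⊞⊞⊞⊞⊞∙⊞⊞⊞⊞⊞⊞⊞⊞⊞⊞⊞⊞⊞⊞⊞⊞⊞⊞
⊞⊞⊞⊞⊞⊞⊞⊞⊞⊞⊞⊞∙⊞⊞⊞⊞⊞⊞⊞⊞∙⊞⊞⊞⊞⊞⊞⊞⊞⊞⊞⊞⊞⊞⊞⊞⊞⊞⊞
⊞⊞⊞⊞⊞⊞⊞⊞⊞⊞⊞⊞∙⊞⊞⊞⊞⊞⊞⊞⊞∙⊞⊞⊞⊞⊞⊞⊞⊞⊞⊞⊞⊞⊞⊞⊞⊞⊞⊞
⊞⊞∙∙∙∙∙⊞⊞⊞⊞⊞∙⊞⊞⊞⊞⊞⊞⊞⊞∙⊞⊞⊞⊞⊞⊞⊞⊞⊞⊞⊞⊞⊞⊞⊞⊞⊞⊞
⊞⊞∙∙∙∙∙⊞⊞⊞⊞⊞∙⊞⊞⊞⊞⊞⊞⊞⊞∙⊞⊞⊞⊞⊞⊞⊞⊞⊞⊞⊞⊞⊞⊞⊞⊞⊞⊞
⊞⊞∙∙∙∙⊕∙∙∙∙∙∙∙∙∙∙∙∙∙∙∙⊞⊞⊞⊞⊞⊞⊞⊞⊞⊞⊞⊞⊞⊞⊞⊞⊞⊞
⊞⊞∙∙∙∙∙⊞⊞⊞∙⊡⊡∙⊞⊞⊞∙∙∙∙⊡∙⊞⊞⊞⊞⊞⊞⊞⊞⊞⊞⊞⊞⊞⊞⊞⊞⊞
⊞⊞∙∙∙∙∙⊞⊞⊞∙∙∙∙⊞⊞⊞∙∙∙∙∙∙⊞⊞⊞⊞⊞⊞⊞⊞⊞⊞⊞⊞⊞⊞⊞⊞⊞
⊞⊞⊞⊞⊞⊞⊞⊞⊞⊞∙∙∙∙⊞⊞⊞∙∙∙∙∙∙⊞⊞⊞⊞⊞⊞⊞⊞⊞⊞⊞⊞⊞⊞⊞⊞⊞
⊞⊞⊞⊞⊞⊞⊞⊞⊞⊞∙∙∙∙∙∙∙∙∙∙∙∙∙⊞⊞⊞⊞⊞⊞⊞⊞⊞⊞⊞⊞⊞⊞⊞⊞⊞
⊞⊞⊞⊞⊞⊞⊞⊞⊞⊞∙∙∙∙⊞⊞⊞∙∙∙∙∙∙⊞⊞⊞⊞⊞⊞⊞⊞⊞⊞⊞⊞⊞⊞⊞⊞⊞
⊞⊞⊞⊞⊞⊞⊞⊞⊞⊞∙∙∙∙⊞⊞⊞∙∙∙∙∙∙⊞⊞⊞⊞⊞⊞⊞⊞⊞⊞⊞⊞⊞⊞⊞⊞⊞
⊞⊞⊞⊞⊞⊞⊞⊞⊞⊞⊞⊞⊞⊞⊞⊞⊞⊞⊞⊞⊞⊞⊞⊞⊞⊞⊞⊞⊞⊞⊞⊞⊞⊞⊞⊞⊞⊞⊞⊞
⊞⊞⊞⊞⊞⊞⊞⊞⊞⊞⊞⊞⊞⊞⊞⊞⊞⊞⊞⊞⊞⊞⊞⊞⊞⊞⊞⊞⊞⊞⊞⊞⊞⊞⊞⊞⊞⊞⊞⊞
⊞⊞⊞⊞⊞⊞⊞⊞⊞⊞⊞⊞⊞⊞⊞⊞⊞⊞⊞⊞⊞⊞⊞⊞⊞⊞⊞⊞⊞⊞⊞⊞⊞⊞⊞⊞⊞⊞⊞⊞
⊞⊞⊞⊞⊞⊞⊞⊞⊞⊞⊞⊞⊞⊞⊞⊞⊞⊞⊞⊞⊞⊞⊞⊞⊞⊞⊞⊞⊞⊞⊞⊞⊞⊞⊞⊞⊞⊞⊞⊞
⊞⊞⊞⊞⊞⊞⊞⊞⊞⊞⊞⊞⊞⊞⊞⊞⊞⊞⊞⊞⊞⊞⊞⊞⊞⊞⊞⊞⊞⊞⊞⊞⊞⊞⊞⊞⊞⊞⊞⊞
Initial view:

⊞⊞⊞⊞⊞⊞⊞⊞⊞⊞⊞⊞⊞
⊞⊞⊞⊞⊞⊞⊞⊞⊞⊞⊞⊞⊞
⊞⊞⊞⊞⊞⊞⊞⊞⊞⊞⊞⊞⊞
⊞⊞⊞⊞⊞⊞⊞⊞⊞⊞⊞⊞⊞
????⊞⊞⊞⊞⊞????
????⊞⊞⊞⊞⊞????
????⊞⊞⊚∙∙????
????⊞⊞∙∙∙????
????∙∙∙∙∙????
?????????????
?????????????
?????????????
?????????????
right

⊞⊞⊞⊞⊞⊞⊞⊞⊞⊞⊞⊞⊞
⊞⊞⊞⊞⊞⊞⊞⊞⊞⊞⊞⊞⊞
⊞⊞⊞⊞⊞⊞⊞⊞⊞⊞⊞⊞⊞
⊞⊞⊞⊞⊞⊞⊞⊞⊞⊞⊞⊞⊞
???⊞⊞⊞⊞⊞⊞????
???⊞⊞⊞⊞⊞⊞????
???⊞⊞∙⊚∙∙????
???⊞⊞∙∙∙∙????
???∙∙∙∙∙∙????
?????????????
?????????????
?????????????
?????????????

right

⊞⊞⊞⊞⊞⊞⊞⊞⊞⊞⊞⊞⊞
⊞⊞⊞⊞⊞⊞⊞⊞⊞⊞⊞⊞⊞
⊞⊞⊞⊞⊞⊞⊞⊞⊞⊞⊞⊞⊞
⊞⊞⊞⊞⊞⊞⊞⊞⊞⊞⊞⊞⊞
??⊞⊞⊞⊞⊞⊞⊞????
??⊞⊞⊞⊞⊞⊞⊞????
??⊞⊞∙∙⊚∙⊞????
??⊞⊞∙∙∙∙⊞????
??∙∙∙∙∙∙⊞????
?????????????
?????????????
?????????????
?????????????

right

⊞⊞⊞⊞⊞⊞⊞⊞⊞⊞⊞⊞⊞
⊞⊞⊞⊞⊞⊞⊞⊞⊞⊞⊞⊞⊞
⊞⊞⊞⊞⊞⊞⊞⊞⊞⊞⊞⊞⊞
⊞⊞⊞⊞⊞⊞⊞⊞⊞⊞⊞⊞⊞
?⊞⊞⊞⊞⊞⊞⊞⊞????
?⊞⊞⊞⊞⊞⊞⊞⊞????
?⊞⊞∙∙∙⊚⊞⊞????
?⊞⊞∙∙∙∙⊞⊞????
?∙∙∙∙∙∙⊞⊞????
?????????????
?????????????
?????????????
?????????????

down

⊞⊞⊞⊞⊞⊞⊞⊞⊞⊞⊞⊞⊞
⊞⊞⊞⊞⊞⊞⊞⊞⊞⊞⊞⊞⊞
⊞⊞⊞⊞⊞⊞⊞⊞⊞⊞⊞⊞⊞
?⊞⊞⊞⊞⊞⊞⊞⊞????
?⊞⊞⊞⊞⊞⊞⊞⊞????
?⊞⊞∙∙∙∙⊞⊞????
?⊞⊞∙∙∙⊚⊞⊞????
?∙∙∙∙∙∙⊞⊞????
????∙∙∙⊞⊞????
?????????????
?????????????
?????????????
?????????????

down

⊞⊞⊞⊞⊞⊞⊞⊞⊞⊞⊞⊞⊞
⊞⊞⊞⊞⊞⊞⊞⊞⊞⊞⊞⊞⊞
?⊞⊞⊞⊞⊞⊞⊞⊞????
?⊞⊞⊞⊞⊞⊞⊞⊞????
?⊞⊞∙∙∙∙⊞⊞????
?⊞⊞∙∙∙∙⊞⊞????
?∙∙∙∙∙⊚⊞⊞????
????∙∙∙⊞⊞????
????∙∙∙⊞⊞????
?????????????
?????????????
?????????????
?????????????

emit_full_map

⊞⊞⊞⊞⊞⊞⊞⊞
⊞⊞⊞⊞⊞⊞⊞⊞
⊞⊞∙∙∙∙⊞⊞
⊞⊞∙∙∙∙⊞⊞
∙∙∙∙∙⊚⊞⊞
???∙∙∙⊞⊞
???∙∙∙⊞⊞

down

⊞⊞⊞⊞⊞⊞⊞⊞⊞⊞⊞⊞⊞
?⊞⊞⊞⊞⊞⊞⊞⊞????
?⊞⊞⊞⊞⊞⊞⊞⊞????
?⊞⊞∙∙∙∙⊞⊞????
?⊞⊞∙∙∙∙⊞⊞????
?∙∙∙∙∙∙⊞⊞????
????∙∙⊚⊞⊞????
????∙∙∙⊞⊞????
????∙∙∙⊞⊞????
?????????????
?????????????
?????????????
?????????????

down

?⊞⊞⊞⊞⊞⊞⊞⊞????
?⊞⊞⊞⊞⊞⊞⊞⊞????
?⊞⊞∙∙∙∙⊞⊞????
?⊞⊞∙∙∙∙⊞⊞????
?∙∙∙∙∙∙⊞⊞????
????∙∙∙⊞⊞????
????∙∙⊚⊞⊞????
????∙∙∙⊞⊞????
????⊞∙⊞⊞⊞????
?????????????
?????????????
?????????????
?????????????

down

?⊞⊞⊞⊞⊞⊞⊞⊞????
?⊞⊞∙∙∙∙⊞⊞????
?⊞⊞∙∙∙∙⊞⊞????
?∙∙∙∙∙∙⊞⊞????
????∙∙∙⊞⊞????
????∙∙∙⊞⊞????
????∙∙⊚⊞⊞????
????⊞∙⊞⊞⊞????
????⊞∙⊞⊞⊞????
?????????????
?????????????
?????????????
?????????????

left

??⊞⊞⊞⊞⊞⊞⊞⊞???
??⊞⊞∙∙∙∙⊞⊞???
??⊞⊞∙∙∙∙⊞⊞???
??∙∙∙∙∙∙⊞⊞???
????∙∙∙∙⊞⊞???
????∙∙∙∙⊞⊞???
????∙∙⊚∙⊞⊞???
????⊞⊞∙⊞⊞⊞???
????⊞⊞∙⊞⊞⊞???
?????????????
?????????????
?????????????
?????????????

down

??⊞⊞∙∙∙∙⊞⊞???
??⊞⊞∙∙∙∙⊞⊞???
??∙∙∙∙∙∙⊞⊞???
????∙∙∙∙⊞⊞???
????∙∙∙∙⊞⊞???
????∙∙∙∙⊞⊞???
????⊞⊞⊚⊞⊞⊞???
????⊞⊞∙⊞⊞⊞???
????⊞∙⊡∙⊞????
?????????????
?????????????
?????????????
?????????????

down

??⊞⊞∙∙∙∙⊞⊞???
??∙∙∙∙∙∙⊞⊞???
????∙∙∙∙⊞⊞???
????∙∙∙∙⊞⊞???
????∙∙∙∙⊞⊞???
????⊞⊞∙⊞⊞⊞???
????⊞⊞⊚⊞⊞⊞???
????⊞∙⊡∙⊞????
????⊞∙∙∙⊞????
?????????????
?????????????
?????????????
?????????????

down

??∙∙∙∙∙∙⊞⊞???
????∙∙∙∙⊞⊞???
????∙∙∙∙⊞⊞???
????∙∙∙∙⊞⊞???
????⊞⊞∙⊞⊞⊞???
????⊞⊞∙⊞⊞⊞???
????⊞∙⊚∙⊞????
????⊞∙∙∙⊞????
????⊞∙∙∙∙????
?????????????
?????????????
?????????????
?????????????

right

?∙∙∙∙∙∙⊞⊞????
???∙∙∙∙⊞⊞????
???∙∙∙∙⊞⊞????
???∙∙∙∙⊞⊞????
???⊞⊞∙⊞⊞⊞????
???⊞⊞∙⊞⊞⊞????
???⊞∙⊡⊚⊞⊞????
???⊞∙∙∙⊞⊞????
???⊞∙∙∙∙∙????
?????????????
?????????????
?????????????
?????????????

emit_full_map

⊞⊞⊞⊞⊞⊞⊞⊞
⊞⊞⊞⊞⊞⊞⊞⊞
⊞⊞∙∙∙∙⊞⊞
⊞⊞∙∙∙∙⊞⊞
∙∙∙∙∙∙⊞⊞
??∙∙∙∙⊞⊞
??∙∙∙∙⊞⊞
??∙∙∙∙⊞⊞
??⊞⊞∙⊞⊞⊞
??⊞⊞∙⊞⊞⊞
??⊞∙⊡⊚⊞⊞
??⊞∙∙∙⊞⊞
??⊞∙∙∙∙∙

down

???∙∙∙∙⊞⊞????
???∙∙∙∙⊞⊞????
???∙∙∙∙⊞⊞????
???⊞⊞∙⊞⊞⊞????
???⊞⊞∙⊞⊞⊞????
???⊞∙⊡∙⊞⊞????
???⊞∙∙⊚⊞⊞????
???⊞∙∙∙∙∙????
????∙∙∙⊞⊞????
?????????????
?????????????
?????????????
?????????????

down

???∙∙∙∙⊞⊞????
???∙∙∙∙⊞⊞????
???⊞⊞∙⊞⊞⊞????
???⊞⊞∙⊞⊞⊞????
???⊞∙⊡∙⊞⊞????
???⊞∙∙∙⊞⊞????
???⊞∙∙⊚∙∙????
????∙∙∙⊞⊞????
????⊞∙⊞⊞⊞????
?????????????
?????????????
?????????????
?????????????

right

??∙∙∙∙⊞⊞?????
??∙∙∙∙⊞⊞?????
??⊞⊞∙⊞⊞⊞?????
??⊞⊞∙⊞⊞⊞?????
??⊞∙⊡∙⊞⊞⊞????
??⊞∙∙∙⊞⊞⊞????
??⊞∙∙∙⊚∙∙????
???∙∙∙⊞⊞⊞????
???⊞∙⊞⊞⊞⊞????
?????????????
?????????????
?????????????
?????????????

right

?∙∙∙∙⊞⊞??????
?∙∙∙∙⊞⊞??????
?⊞⊞∙⊞⊞⊞??????
?⊞⊞∙⊞⊞⊞??????
?⊞∙⊡∙⊞⊞⊞⊞????
?⊞∙∙∙⊞⊞⊞⊞????
?⊞∙∙∙∙⊚∙∙????
??∙∙∙⊞⊞⊞⊞????
??⊞∙⊞⊞⊞⊞⊞????
?????????????
?????????????
?????????????
?????????????

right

∙∙∙∙⊞⊞???????
∙∙∙∙⊞⊞???????
⊞⊞∙⊞⊞⊞???????
⊞⊞∙⊞⊞⊞???????
⊞∙⊡∙⊞⊞⊞⊞⊞????
⊞∙∙∙⊞⊞⊞⊞⊞????
⊞∙∙∙∙∙⊚∙∙????
?∙∙∙⊞⊞⊞⊞⊞????
?⊞∙⊞⊞⊞⊞⊞⊞????
?????????????
?????????????
?????????????
?????????????

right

∙∙∙⊞⊞????????
∙∙∙⊞⊞????????
⊞∙⊞⊞⊞????????
⊞∙⊞⊞⊞????????
∙⊡∙⊞⊞⊞⊞⊞⊞????
∙∙∙⊞⊞⊞⊞⊞⊞????
∙∙∙∙∙∙⊚∙∙????
∙∙∙⊞⊞⊞⊞⊞⊞????
⊞∙⊞⊞⊞⊞⊞⊞⊞????
?????????????
?????????????
?????????????
?????????????

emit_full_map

⊞⊞⊞⊞⊞⊞⊞⊞????
⊞⊞⊞⊞⊞⊞⊞⊞????
⊞⊞∙∙∙∙⊞⊞????
⊞⊞∙∙∙∙⊞⊞????
∙∙∙∙∙∙⊞⊞????
??∙∙∙∙⊞⊞????
??∙∙∙∙⊞⊞????
??∙∙∙∙⊞⊞????
??⊞⊞∙⊞⊞⊞????
??⊞⊞∙⊞⊞⊞????
??⊞∙⊡∙⊞⊞⊞⊞⊞⊞
??⊞∙∙∙⊞⊞⊞⊞⊞⊞
??⊞∙∙∙∙∙∙⊚∙∙
???∙∙∙⊞⊞⊞⊞⊞⊞
???⊞∙⊞⊞⊞⊞⊞⊞⊞


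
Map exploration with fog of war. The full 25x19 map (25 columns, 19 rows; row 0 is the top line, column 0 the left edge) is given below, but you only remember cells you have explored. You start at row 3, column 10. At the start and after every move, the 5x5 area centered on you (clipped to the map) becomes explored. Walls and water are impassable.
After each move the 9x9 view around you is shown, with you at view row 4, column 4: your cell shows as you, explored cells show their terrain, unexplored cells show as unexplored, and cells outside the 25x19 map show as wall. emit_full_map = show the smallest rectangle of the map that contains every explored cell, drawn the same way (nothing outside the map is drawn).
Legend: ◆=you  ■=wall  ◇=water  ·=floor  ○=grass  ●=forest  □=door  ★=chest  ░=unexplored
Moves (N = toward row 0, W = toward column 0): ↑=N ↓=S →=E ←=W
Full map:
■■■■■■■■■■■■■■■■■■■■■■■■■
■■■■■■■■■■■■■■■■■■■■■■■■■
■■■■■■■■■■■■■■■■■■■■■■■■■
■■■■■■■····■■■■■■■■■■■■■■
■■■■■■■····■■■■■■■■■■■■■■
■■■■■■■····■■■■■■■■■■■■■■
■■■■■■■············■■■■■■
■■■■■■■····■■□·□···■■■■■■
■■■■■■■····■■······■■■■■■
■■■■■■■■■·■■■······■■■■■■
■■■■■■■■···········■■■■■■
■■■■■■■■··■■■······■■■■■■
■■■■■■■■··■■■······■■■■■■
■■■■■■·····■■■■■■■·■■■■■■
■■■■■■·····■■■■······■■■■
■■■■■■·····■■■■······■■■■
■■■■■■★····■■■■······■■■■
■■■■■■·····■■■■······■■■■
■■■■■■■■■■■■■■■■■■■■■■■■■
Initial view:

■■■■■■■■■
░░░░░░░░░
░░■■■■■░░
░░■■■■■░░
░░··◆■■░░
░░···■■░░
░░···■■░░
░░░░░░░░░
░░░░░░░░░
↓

░░░░░░░░░
░░■■■■■░░
░░■■■■■░░
░░···■■░░
░░··◆■■░░
░░···■■░░
░░·····░░
░░░░░░░░░
░░░░░░░░░

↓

░░■■■■■░░
░░■■■■■░░
░░···■■░░
░░···■■░░
░░··◆■■░░
░░·····░░
░░···■■░░
░░░░░░░░░
░░░░░░░░░

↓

░░■■■■■░░
░░···■■░░
░░···■■░░
░░···■■░░
░░··◆··░░
░░···■■░░
░░···■■░░
░░░░░░░░░
░░░░░░░░░

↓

░░···■■░░
░░···■■░░
░░···■■░░
░░·····░░
░░··◆■■░░
░░···■■░░
░░■·■■■░░
░░░░░░░░░
░░░░░░░░░

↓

░░···■■░░
░░···■■░░
░░·····░░
░░···■■░░
░░··◆■■░░
░░■·■■■░░
░░·····░░
░░░░░░░░░
░░░░░░░░░

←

░░░···■■░
░░░···■■░
░░······░
░░····■■░
░░··◆·■■░
░░■■·■■■░
░░■·····░
░░░░░░░░░
░░░░░░░░░

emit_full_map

░■■■■■
░■■■■■
░···■■
░···■■
░···■■
······
····■■
··◆·■■
■■·■■■
■·····

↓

░░░···■■░
░░······░
░░····■■░
░░····■■░
░░■■◆■■■░
░░■·····░
░░■··■■░░
░░░░░░░░░
░░░░░░░░░

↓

░░······░
░░····■■░
░░····■■░
░░■■·■■■░
░░■·◆···░
░░■··■■░░
░░■··■■░░
░░░░░░░░░
░░░░░░░░░

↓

░░····■■░
░░····■■░
░░■■·■■■░
░░■·····░
░░■·◆■■░░
░░■··■■░░
░░····■░░
░░░░░░░░░
░░░░░░░░░

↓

░░····■■░
░░■■·■■■░
░░■·····░
░░■··■■░░
░░■·◆■■░░
░░····■░░
░░····■░░
░░░░░░░░░
░░░░░░░░░

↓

░░■■·■■■░
░░■·····░
░░■··■■░░
░░■··■■░░
░░··◆·■░░
░░····■░░
░░····■░░
░░░░░░░░░
░░░░░░░░░

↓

░░■·····░
░░■··■■░░
░░■··■■░░
░░····■░░
░░··◆·■░░
░░····■░░
░░····■░░
░░░░░░░░░
░░░░░░░░░

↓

░░■··■■░░
░░■··■■░░
░░····■░░
░░····■░░
░░··◆·■░░
░░····■░░
░░····■░░
░░░░░░░░░
■■■■■■■■■

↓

░░■··■■░░
░░····■░░
░░····■░░
░░····■░░
░░··◆·■░░
░░····■░░
░░■■■■■░░
■■■■■■■■■
■■■■■■■■■

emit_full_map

░■■■■■
░■■■■■
░···■■
░···■■
░···■■
······
····■■
····■■
■■·■■■
■·····
■··■■░
■··■■░
····■░
····■░
····■░
··◆·■░
····■░
■■■■■░

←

░░░■··■■░
░░░····■░
░░·····■░
░░·····■░
░░★·◆··■░
░░·····■░
░░■■■■■■░
■■■■■■■■■
■■■■■■■■■

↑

░░░■··■■░
░░░■··■■░
░░·····■░
░░·····■░
░░··◆··■░
░░★····■░
░░·····■░
░░■■■■■■░
■■■■■■■■■

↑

░░░■·····
░░░■··■■░
░░■■··■■░
░░·····■░
░░··◆··■░
░░·····■░
░░★····■░
░░·····■░
░░■■■■■■░

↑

░░░■■·■■■
░░░■·····
░░■■··■■░
░░■■··■■░
░░··◆··■░
░░·····■░
░░·····■░
░░★····■░
░░·····■░

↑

░░░····■■
░░░■■·■■■
░░■■·····
░░■■··■■░
░░■■◆·■■░
░░·····■░
░░·····■░
░░·····■░
░░★····■░

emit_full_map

░░■■■■■
░░■■■■■
░░···■■
░░···■■
░░···■■
░······
░····■■
░····■■
░■■·■■■
■■·····
■■··■■░
■■◆·■■░
·····■░
·····■░
·····■░
★····■░
·····■░
■■■■■■░
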